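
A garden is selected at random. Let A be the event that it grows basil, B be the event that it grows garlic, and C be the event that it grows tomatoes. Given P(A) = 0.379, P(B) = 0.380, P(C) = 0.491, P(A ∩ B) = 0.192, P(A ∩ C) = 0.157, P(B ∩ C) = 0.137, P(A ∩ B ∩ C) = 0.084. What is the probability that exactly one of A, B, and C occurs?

By inclusion–exclusion (exactly-one form):
P(exactly one) = 0.379 + 0.380 + 0.491 − 2·0.192 − 2·0.157 − 2·0.137 + 3·0.084 = 0.530

0.530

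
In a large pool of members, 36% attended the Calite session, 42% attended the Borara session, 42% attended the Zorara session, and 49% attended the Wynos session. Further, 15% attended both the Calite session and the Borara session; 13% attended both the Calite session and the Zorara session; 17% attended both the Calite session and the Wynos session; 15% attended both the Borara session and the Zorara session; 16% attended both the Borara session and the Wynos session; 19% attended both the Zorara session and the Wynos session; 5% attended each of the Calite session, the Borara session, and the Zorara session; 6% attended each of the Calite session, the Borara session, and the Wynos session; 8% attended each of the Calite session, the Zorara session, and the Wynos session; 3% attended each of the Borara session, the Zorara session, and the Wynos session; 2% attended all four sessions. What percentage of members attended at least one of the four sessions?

94%

P(union) = 36 + 42 + 42 + 49 − 15 − 13 − 17 − 15 − 16 − 19 + 5 + 6 + 8 + 3 − 2 = 94%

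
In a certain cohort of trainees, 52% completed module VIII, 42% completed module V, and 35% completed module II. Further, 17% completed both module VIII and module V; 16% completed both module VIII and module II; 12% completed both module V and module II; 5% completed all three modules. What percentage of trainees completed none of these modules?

11%

P(≥1) = 52 + 42 + 35 − 17 − 16 − 12 + 5 = 89%
P(none) = 100% − 89% = 11%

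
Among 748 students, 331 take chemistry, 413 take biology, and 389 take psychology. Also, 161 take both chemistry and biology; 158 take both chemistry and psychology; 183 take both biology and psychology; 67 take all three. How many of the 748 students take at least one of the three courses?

|at least one| = 331 + 413 + 389 − 161 − 158 − 183 + 67 = 698

698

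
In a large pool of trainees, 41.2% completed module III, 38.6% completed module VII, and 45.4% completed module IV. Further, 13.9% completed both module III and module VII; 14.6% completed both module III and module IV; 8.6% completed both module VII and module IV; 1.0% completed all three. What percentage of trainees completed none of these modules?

Using inclusion–exclusion:
P(≥1) = 41.2 + 38.6 + 45.4 − 13.9 − 14.6 − 8.6 + 1.0 = 89.1%
P(none) = 100% − 89.1% = 10.9%

10.9%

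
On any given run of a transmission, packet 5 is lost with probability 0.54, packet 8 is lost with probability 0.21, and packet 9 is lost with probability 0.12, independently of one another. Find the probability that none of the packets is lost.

0.319792

P(none) = (1 − 0.54) × (1 − 0.21) × (1 − 0.12) = 0.46 × 0.79 × 0.88 = 0.319792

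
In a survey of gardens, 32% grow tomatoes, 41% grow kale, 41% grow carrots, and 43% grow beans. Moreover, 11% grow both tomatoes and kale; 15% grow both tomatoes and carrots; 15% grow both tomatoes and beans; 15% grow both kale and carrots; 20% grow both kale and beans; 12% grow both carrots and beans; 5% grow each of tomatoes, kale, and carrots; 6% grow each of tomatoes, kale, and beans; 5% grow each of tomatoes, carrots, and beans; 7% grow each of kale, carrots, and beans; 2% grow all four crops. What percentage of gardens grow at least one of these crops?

By inclusion–exclusion:
P(union) = 32 + 41 + 41 + 43 − 11 − 15 − 15 − 15 − 20 − 12 + 5 + 6 + 5 + 7 − 2 = 90%

90%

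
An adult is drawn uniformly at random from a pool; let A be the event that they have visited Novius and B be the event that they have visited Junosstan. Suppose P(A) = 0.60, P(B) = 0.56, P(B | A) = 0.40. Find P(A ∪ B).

0.92

P(A ∩ B) = P(A)·P(B|A) = 0.60 × 0.40 = 0.24
P(A ∪ B) = 0.60 + 0.56 − 0.24 = 0.92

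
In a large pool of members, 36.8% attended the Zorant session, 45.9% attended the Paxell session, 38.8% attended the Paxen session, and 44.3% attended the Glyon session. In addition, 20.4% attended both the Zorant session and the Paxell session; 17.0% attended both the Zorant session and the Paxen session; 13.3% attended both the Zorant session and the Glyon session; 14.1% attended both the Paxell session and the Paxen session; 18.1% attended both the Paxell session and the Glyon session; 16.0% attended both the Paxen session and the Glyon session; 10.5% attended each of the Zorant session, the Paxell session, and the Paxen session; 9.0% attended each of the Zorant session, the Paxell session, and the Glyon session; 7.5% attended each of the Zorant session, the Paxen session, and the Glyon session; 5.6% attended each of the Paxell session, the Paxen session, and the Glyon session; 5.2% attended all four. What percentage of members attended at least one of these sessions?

94.3%

P(≥1) = 36.8 + 45.9 + 38.8 + 44.3 − 20.4 − 17.0 − 13.3 − 14.1 − 18.1 − 16.0 + 10.5 + 9.0 + 7.5 + 5.6 − 5.2 = 94.3%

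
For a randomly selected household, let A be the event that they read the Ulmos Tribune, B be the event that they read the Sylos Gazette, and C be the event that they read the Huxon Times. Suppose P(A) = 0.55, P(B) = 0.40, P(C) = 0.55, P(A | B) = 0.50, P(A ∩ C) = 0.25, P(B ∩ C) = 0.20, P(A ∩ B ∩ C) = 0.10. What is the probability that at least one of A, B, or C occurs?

0.95

P(A ∩ B) = P(B)·P(A|B) = 0.40 × 0.50 = 0.20
Inclusion–exclusion gives
P(A ∪ B ∪ C) = 0.55 + 0.40 + 0.55 − 0.20 − 0.25 − 0.20 + 0.10 = 0.95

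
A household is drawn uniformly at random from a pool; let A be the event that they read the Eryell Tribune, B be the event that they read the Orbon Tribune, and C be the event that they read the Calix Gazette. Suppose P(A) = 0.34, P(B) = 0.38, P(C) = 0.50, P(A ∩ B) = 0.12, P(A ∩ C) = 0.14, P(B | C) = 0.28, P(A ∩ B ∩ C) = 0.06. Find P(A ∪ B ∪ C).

0.88

P(B ∩ C) = P(C)·P(B|C) = 0.50 × 0.28 = 0.14
Using inclusion–exclusion:
P(A ∪ B ∪ C) = 0.34 + 0.38 + 0.50 − 0.12 − 0.14 − 0.14 + 0.06 = 0.88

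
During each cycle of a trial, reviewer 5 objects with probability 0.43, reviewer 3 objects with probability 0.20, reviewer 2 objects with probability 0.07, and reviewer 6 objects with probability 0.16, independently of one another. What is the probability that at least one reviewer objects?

0.6437728

Independence gives P(none) = ∏(1 − pᵢ).
P(none) = (1 − 0.43) × (1 − 0.20) × (1 − 0.07) × (1 − 0.16) = 0.57 × 0.80 × 0.93 × 0.84 = 0.3562272
P(at least one) = 1 − 0.3562272 = 0.6437728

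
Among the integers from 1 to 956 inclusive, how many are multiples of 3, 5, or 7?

Using inclusion–exclusion:
318 + 191 + 136 − 63 − 45 − 27 + 9 = 519

519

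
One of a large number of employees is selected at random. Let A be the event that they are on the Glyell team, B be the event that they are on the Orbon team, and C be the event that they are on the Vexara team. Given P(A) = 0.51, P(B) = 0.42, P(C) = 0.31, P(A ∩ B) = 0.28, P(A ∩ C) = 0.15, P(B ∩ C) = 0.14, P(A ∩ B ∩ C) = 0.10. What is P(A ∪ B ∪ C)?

Inclusion–exclusion gives
P(A ∪ B ∪ C) = 0.51 + 0.42 + 0.31 − 0.28 − 0.15 − 0.14 + 0.10 = 0.77

0.77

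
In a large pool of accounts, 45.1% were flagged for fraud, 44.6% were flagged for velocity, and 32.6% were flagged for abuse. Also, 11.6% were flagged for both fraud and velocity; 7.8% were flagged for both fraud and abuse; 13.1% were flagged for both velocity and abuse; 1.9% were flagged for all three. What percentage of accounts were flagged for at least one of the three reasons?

Apply inclusion-exclusion:
P(union) = 45.1 + 44.6 + 32.6 − 11.6 − 7.8 − 13.1 + 1.9 = 91.7%

91.7%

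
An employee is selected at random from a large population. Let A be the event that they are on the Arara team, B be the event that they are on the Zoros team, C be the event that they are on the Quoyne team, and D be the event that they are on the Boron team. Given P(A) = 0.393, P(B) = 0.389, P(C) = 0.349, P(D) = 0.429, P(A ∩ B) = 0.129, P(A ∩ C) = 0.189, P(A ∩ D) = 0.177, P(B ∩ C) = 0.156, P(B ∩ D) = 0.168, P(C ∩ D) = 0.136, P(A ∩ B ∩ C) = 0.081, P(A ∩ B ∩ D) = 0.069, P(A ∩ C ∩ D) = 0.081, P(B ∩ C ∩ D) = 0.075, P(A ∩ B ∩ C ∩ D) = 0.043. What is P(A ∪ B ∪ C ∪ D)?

0.868

Inclusion–exclusion gives
P(A ∪ B ∪ C ∪ D) = 0.393 + 0.389 + 0.349 + 0.429 − 0.129 − 0.189 − 0.177 − 0.156 − 0.168 − 0.136 + 0.081 + 0.069 + 0.081 + 0.075 − 0.043 = 0.868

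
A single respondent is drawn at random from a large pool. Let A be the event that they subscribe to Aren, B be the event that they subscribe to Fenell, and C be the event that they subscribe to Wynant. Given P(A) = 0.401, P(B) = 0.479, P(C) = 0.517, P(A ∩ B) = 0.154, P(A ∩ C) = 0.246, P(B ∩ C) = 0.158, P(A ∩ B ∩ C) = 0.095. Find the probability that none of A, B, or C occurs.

Apply inclusion-exclusion:
P(A ∪ B ∪ C) = 0.401 + 0.479 + 0.517 − 0.154 − 0.246 − 0.158 + 0.095 = 0.934
P(none) = 1 − 0.934 = 0.066

0.066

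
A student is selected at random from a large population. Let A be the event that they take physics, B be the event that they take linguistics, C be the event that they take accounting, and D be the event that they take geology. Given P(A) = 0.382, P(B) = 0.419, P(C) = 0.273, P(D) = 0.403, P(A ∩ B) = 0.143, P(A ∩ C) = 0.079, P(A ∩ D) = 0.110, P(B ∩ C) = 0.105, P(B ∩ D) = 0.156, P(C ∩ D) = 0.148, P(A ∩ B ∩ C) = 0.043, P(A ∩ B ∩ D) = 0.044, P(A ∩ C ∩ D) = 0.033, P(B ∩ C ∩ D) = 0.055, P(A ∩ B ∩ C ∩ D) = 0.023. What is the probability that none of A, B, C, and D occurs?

0.112

By inclusion–exclusion:
P(A ∪ B ∪ C ∪ D) = 0.382 + 0.419 + 0.273 + 0.403 − 0.143 − 0.079 − 0.110 − 0.105 − 0.156 − 0.148 + 0.043 + 0.044 + 0.033 + 0.055 − 0.023 = 0.888
P(none) = 1 − 0.888 = 0.112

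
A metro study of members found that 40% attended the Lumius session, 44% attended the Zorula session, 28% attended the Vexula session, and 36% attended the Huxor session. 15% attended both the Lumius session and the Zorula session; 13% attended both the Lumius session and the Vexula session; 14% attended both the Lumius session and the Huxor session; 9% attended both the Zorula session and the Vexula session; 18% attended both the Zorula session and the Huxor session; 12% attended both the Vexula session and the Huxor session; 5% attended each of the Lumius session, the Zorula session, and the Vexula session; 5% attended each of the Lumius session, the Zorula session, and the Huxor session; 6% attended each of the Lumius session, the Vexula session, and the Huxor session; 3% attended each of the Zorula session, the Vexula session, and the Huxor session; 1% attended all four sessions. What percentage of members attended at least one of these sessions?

85%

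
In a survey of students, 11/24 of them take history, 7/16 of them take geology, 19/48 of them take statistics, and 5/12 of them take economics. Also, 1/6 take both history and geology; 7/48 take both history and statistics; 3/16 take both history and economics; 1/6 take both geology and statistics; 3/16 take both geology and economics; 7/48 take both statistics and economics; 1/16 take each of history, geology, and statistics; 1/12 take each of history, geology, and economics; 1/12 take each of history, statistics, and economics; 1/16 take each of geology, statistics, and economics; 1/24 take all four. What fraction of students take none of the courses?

By inclusion–exclusion:
P(≥1) = 11/24 + 7/16 + 19/48 + 5/12 − 1/6 − 7/48 − 3/16 − 1/6 − 3/16 − 7/48 + 1/16 + 1/12 + 1/12 + 1/16 − 1/24 = 23/24
P(none) = 1 − 23/24 = 1/24

1/24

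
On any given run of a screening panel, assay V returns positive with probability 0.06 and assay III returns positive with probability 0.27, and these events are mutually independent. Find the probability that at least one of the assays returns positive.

0.3138

P(none) = (1 − 0.06) × (1 − 0.27) = 0.94 × 0.73 = 0.6862
P(at least one) = 1 − 0.6862 = 0.3138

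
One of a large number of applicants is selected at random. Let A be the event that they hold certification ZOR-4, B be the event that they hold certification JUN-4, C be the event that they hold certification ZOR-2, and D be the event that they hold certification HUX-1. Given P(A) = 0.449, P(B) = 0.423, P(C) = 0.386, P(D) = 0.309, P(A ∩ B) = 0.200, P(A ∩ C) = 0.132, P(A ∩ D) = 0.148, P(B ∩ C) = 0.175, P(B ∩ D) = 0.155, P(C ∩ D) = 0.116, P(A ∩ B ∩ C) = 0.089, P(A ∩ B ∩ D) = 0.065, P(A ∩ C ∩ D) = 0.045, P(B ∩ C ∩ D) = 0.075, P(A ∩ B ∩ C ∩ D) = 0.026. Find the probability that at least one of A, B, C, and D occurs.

0.889

Apply inclusion-exclusion:
P(A ∪ B ∪ C ∪ D) = 0.449 + 0.423 + 0.386 + 0.309 − 0.200 − 0.132 − 0.148 − 0.175 − 0.155 − 0.116 + 0.089 + 0.065 + 0.045 + 0.075 − 0.026 = 0.889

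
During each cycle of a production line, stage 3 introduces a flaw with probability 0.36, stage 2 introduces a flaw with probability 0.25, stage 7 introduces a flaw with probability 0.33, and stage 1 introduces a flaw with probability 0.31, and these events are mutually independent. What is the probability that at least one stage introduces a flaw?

0.778096

P(none) = (1 − 0.36) × (1 − 0.25) × (1 − 0.33) × (1 − 0.31) = 0.64 × 0.75 × 0.67 × 0.69 = 0.221904
P(at least one) = 1 − 0.221904 = 0.778096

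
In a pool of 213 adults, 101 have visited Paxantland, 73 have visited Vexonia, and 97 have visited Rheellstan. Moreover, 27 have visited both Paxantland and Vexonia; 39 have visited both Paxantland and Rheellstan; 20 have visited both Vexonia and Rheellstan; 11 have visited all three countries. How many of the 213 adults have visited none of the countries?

17

Apply inclusion-exclusion:
|at least one| = 101 + 73 + 97 − 27 − 39 − 20 + 11 = 196
None: 213 − 196 = 17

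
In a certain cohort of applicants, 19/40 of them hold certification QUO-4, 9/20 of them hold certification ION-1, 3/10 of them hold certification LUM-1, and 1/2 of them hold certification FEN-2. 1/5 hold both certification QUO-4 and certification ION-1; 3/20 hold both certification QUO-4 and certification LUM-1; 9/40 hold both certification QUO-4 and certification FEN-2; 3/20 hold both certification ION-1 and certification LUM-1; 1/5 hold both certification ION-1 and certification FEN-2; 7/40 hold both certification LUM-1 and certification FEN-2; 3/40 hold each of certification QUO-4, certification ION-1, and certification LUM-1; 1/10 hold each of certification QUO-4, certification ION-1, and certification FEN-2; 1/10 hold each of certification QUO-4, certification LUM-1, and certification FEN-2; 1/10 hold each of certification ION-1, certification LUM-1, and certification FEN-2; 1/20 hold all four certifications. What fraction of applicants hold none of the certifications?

By inclusion-exclusion,
P(union) = 19/40 + 9/20 + 3/10 + 1/2 − 1/5 − 3/20 − 9/40 − 3/20 − 1/5 − 7/40 + 3/40 + 1/10 + 1/10 + 1/10 − 1/20 = 19/20
P(none) = 1 − 19/20 = 1/20

1/20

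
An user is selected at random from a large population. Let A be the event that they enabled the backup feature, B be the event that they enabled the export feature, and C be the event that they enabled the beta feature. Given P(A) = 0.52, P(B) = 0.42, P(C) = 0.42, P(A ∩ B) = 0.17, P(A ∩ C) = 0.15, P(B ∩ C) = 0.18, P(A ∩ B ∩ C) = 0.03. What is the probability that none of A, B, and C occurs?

0.11

By inclusion-exclusion,
P(A ∪ B ∪ C) = 0.52 + 0.42 + 0.42 − 0.17 − 0.15 − 0.18 + 0.03 = 0.89
P(none) = 1 − 0.89 = 0.11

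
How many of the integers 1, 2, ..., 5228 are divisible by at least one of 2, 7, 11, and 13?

3348

By inclusion–exclusion:
2614 + 746 + 475 + 402 − 373 − 237 − 201 − 67 − 57 − 36 + 33 + 28 + 18 + 5 − 2 = 3348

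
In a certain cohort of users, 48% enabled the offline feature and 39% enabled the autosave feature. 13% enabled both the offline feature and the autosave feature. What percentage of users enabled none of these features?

P(union) = 48 + 39 − 13 = 74%
P(none) = 100% − 74% = 26%

26%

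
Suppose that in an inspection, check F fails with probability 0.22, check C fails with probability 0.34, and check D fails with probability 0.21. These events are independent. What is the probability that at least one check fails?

P(none) = (1 − 0.22) × (1 − 0.34) × (1 − 0.21) = 0.78 × 0.66 × 0.79 = 0.406692
P(at least one) = 1 − 0.406692 = 0.593308

0.593308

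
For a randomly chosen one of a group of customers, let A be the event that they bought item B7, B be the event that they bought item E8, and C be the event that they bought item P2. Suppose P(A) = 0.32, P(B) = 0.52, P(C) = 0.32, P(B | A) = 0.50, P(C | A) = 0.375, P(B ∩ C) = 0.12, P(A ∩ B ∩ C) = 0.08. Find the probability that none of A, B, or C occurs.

0.16

P(A ∩ B) = P(A)·P(B|A) = 0.32 × 0.50 = 0.16
P(A ∩ C) = P(A)·P(C|A) = 0.32 × 0.375 = 0.12
Inclusion–exclusion gives
P(A ∪ B ∪ C) = 0.32 + 0.52 + 0.32 − 0.16 − 0.12 − 0.12 + 0.08 = 0.84
P(none) = 1 − 0.84 = 0.16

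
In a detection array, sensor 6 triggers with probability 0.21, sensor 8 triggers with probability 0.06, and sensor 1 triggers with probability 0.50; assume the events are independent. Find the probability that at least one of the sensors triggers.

P(none) = (1 − 0.21) × (1 − 0.06) × (1 − 0.50) = 0.79 × 0.94 × 0.50 = 0.3713
P(at least one) = 1 − 0.3713 = 0.6287

0.6287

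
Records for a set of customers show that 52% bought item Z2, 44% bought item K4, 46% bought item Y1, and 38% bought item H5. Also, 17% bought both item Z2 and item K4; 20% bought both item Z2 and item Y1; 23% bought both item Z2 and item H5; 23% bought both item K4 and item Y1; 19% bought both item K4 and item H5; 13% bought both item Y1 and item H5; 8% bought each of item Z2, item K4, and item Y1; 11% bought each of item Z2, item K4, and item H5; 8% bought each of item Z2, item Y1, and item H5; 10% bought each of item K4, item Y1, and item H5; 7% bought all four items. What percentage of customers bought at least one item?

P(≥1) = 52 + 44 + 46 + 38 − 17 − 20 − 23 − 23 − 19 − 13 + 8 + 11 + 8 + 10 − 7 = 95%

95%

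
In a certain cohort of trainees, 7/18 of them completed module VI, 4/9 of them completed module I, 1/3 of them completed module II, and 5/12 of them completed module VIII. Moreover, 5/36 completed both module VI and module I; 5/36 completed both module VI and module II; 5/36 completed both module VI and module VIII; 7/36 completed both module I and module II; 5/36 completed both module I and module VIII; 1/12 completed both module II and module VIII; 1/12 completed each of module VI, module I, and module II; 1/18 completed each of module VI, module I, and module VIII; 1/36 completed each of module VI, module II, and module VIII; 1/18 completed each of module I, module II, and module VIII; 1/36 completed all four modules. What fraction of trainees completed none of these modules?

1/18

By inclusion-exclusion,
P(union) = 7/18 + 4/9 + 1/3 + 5/12 − 5/36 − 5/36 − 5/36 − 7/36 − 5/36 − 1/12 + 1/12 + 1/18 + 1/36 + 1/18 − 1/36 = 17/18
P(none) = 1 − 17/18 = 1/18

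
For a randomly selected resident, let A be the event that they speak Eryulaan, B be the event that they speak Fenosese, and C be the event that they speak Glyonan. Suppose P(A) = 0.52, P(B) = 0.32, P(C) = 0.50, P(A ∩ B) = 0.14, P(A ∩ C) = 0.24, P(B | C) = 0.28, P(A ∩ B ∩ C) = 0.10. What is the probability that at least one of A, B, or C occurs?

0.92

P(B ∩ C) = P(C)·P(B|C) = 0.50 × 0.28 = 0.14
Inclusion–exclusion gives
P(A ∪ B ∪ C) = 0.52 + 0.32 + 0.50 − 0.14 − 0.24 − 0.14 + 0.10 = 0.92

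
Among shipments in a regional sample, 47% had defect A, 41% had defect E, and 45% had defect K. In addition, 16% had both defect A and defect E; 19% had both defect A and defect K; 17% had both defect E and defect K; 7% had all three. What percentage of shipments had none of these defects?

12%

P(union) = 47 + 41 + 45 − 16 − 19 − 17 + 7 = 88%
P(none) = 100% − 88% = 12%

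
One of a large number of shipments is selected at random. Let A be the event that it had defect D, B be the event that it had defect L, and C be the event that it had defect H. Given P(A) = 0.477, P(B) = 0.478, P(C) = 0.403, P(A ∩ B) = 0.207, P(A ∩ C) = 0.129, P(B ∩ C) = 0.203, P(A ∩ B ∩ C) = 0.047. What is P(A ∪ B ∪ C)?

0.866

P(A ∪ B ∪ C) = 0.477 + 0.478 + 0.403 − 0.207 − 0.129 − 0.203 + 0.047 = 0.866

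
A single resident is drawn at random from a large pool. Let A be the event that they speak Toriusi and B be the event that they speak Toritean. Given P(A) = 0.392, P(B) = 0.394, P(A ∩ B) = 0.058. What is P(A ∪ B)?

0.728

P(A ∪ B) = 0.392 + 0.394 − 0.058 = 0.728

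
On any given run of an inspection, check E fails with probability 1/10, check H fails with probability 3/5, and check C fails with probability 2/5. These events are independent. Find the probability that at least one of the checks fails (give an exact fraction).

Independence gives P(none) = ∏(1 − pᵢ).
P(none) = (1 − 1/10) × (1 − 3/5) × (1 − 2/5) = 9/10 × 2/5 × 3/5 = 27/125
P(at least one) = 1 − 27/125 = 98/125

98/125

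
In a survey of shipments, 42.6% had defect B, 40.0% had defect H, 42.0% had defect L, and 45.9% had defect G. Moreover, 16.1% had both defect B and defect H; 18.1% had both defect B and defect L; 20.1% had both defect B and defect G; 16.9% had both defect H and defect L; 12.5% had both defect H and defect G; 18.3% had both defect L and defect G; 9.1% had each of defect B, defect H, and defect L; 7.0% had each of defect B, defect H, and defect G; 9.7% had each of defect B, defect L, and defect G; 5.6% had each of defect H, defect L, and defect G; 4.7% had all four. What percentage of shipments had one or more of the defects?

95.2%

By inclusion–exclusion:
P(≥1) = 42.6 + 40.0 + 42.0 + 45.9 − 16.1 − 18.1 − 20.1 − 16.9 − 12.5 − 18.3 + 9.1 + 7.0 + 9.7 + 5.6 − 4.7 = 95.2%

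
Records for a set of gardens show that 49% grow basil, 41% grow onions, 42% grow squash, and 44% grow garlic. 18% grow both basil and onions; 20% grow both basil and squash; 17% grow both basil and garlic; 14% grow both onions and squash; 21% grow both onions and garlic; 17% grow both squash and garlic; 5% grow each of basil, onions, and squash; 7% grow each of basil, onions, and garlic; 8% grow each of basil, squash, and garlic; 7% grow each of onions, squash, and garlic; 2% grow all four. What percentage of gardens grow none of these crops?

P(at least one) = 49 + 41 + 42 + 44 − 18 − 20 − 17 − 14 − 21 − 17 + 5 + 7 + 8 + 7 − 2 = 94%
P(none) = 100% − 94% = 6%

6%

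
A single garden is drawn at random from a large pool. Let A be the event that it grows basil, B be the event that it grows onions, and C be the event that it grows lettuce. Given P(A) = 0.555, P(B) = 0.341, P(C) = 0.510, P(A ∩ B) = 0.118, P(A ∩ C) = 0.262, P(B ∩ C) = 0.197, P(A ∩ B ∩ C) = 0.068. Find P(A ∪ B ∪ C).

0.897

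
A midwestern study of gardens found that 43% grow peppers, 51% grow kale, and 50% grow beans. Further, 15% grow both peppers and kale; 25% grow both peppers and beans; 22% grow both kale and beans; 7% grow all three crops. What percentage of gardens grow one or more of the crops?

89%

P(at least one) = 43 + 51 + 50 − 15 − 25 − 22 + 7 = 89%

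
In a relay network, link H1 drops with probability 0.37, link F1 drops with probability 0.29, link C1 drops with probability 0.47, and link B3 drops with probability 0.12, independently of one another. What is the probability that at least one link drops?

0.79137928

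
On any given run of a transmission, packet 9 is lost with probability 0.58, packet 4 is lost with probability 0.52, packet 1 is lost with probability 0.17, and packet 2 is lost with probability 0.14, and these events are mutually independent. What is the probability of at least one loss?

Independence gives P(none) = ∏(1 − pᵢ).
P(none) = (1 − 0.58) × (1 − 0.52) × (1 − 0.17) × (1 − 0.14) = 0.42 × 0.48 × 0.83 × 0.86 = 0.14390208
P(at least one) = 1 − 0.14390208 = 0.85609792

0.85609792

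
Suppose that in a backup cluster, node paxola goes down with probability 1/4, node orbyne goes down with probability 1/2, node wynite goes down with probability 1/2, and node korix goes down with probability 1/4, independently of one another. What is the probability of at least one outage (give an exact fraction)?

55/64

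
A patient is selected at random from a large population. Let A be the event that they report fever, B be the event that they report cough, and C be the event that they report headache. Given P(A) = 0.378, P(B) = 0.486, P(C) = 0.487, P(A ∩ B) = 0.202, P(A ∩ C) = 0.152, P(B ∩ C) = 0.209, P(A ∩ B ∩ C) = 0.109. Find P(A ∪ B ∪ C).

0.897

By inclusion-exclusion,
P(A ∪ B ∪ C) = 0.378 + 0.486 + 0.487 − 0.202 − 0.152 − 0.209 + 0.109 = 0.897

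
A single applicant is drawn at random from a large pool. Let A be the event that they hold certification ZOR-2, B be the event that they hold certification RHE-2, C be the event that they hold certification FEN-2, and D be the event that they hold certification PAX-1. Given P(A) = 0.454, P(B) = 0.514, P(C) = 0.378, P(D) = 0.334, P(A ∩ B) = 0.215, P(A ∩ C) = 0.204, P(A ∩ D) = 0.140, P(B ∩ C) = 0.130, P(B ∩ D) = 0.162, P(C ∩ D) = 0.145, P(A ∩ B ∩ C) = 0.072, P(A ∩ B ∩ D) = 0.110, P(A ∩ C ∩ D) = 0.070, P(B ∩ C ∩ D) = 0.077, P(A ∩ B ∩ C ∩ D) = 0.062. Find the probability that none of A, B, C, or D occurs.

0.049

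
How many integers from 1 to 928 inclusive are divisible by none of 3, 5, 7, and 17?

400

Using inclusion–exclusion:
309 + 185 + 132 + 54 − 61 − 44 − 18 − 26 − 10 − 7 + 8 + 3 + 2 + 1 − 0 = 528
928 − 528 = 400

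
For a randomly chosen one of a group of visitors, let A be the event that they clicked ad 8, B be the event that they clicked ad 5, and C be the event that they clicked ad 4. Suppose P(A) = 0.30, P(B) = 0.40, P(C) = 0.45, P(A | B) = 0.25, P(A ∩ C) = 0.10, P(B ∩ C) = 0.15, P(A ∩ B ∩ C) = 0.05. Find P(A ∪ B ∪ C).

0.85

P(A ∩ B) = P(B)·P(A|B) = 0.40 × 0.25 = 0.10
P(A ∪ B ∪ C) = 0.30 + 0.40 + 0.45 − 0.10 − 0.10 − 0.15 + 0.05 = 0.85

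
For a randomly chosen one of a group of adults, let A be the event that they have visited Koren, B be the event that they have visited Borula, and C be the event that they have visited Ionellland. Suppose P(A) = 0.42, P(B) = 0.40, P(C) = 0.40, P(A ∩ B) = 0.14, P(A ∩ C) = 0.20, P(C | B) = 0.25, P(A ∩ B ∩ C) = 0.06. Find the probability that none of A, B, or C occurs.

P(B ∩ C) = P(B)·P(C|B) = 0.40 × 0.25 = 0.10
Inclusion–exclusion gives
P(A ∪ B ∪ C) = 0.42 + 0.40 + 0.40 − 0.14 − 0.20 − 0.10 + 0.06 = 0.84
P(none) = 1 − 0.84 = 0.16

0.16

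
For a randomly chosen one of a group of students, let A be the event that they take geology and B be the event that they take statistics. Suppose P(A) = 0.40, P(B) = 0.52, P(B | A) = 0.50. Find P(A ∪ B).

0.72

P(A ∩ B) = P(A)·P(B|A) = 0.40 × 0.50 = 0.20
P(A ∪ B) = 0.40 + 0.52 − 0.20 = 0.72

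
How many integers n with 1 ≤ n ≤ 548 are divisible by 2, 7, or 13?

331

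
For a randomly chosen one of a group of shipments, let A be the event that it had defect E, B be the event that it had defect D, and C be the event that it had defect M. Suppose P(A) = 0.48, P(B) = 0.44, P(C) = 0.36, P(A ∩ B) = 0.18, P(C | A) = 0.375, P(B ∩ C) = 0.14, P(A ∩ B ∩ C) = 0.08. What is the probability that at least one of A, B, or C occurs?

0.86

P(A ∩ C) = P(A)·P(C|A) = 0.48 × 0.375 = 0.18
Using inclusion–exclusion:
P(A ∪ B ∪ C) = 0.48 + 0.44 + 0.36 − 0.18 − 0.18 − 0.14 + 0.08 = 0.86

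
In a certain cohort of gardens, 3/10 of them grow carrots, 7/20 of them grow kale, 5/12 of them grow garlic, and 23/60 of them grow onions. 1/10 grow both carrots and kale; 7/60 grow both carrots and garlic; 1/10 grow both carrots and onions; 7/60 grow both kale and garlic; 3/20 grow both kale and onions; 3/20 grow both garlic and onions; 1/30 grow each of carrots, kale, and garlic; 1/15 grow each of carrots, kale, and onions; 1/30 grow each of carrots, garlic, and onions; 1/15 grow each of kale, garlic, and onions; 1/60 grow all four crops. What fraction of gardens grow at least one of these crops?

9/10

P(union) = 3/10 + 7/20 + 5/12 + 23/60 − 1/10 − 7/60 − 1/10 − 7/60 − 3/20 − 3/20 + 1/30 + 1/15 + 1/30 + 1/15 − 1/60 = 9/10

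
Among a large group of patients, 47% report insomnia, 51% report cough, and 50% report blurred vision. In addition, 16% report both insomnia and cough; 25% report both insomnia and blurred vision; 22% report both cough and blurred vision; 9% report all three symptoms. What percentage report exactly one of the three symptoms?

49%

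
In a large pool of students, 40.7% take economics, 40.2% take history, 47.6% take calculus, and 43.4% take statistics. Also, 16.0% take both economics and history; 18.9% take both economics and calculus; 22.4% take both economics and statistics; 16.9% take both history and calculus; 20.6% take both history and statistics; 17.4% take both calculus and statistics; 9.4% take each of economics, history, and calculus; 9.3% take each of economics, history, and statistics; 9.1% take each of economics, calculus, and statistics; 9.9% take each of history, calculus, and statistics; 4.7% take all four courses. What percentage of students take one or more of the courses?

By inclusion–exclusion:
P(union) = 40.7 + 40.2 + 47.6 + 43.4 − 16.0 − 18.9 − 22.4 − 16.9 − 20.6 − 17.4 + 9.4 + 9.3 + 9.1 + 9.9 − 4.7 = 92.7%

92.7%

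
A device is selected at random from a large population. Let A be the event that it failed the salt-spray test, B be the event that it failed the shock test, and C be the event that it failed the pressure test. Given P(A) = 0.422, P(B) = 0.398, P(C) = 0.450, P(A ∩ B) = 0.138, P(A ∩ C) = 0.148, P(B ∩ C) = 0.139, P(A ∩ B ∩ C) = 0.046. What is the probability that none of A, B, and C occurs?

0.109

By inclusion-exclusion,
P(A ∪ B ∪ C) = 0.422 + 0.398 + 0.450 − 0.138 − 0.148 − 0.139 + 0.046 = 0.891
P(none) = 1 − 0.891 = 0.109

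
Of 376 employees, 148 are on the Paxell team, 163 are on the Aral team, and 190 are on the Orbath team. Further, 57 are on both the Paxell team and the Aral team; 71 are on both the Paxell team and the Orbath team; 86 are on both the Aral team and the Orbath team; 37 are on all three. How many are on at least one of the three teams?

By inclusion-exclusion,
|union| = 148 + 163 + 190 − 57 − 71 − 86 + 37 = 324

324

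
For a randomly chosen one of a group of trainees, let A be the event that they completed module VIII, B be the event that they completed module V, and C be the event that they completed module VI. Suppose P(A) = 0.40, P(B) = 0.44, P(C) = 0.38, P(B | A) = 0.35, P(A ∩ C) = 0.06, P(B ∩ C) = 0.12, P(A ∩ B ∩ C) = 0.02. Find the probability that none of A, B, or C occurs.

0.08

P(A ∩ B) = P(A)·P(B|A) = 0.40 × 0.35 = 0.14
Apply inclusion-exclusion:
P(A ∪ B ∪ C) = 0.40 + 0.44 + 0.38 − 0.14 − 0.06 − 0.12 + 0.02 = 0.92
P(none) = 1 − 0.92 = 0.08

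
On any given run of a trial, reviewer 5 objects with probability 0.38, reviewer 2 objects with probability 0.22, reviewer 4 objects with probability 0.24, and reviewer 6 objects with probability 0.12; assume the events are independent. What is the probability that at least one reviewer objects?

0.67656832

P(none) = (1 − 0.38) × (1 − 0.22) × (1 − 0.24) × (1 − 0.12) = 0.62 × 0.78 × 0.76 × 0.88 = 0.32343168
P(at least one) = 1 − 0.32343168 = 0.67656832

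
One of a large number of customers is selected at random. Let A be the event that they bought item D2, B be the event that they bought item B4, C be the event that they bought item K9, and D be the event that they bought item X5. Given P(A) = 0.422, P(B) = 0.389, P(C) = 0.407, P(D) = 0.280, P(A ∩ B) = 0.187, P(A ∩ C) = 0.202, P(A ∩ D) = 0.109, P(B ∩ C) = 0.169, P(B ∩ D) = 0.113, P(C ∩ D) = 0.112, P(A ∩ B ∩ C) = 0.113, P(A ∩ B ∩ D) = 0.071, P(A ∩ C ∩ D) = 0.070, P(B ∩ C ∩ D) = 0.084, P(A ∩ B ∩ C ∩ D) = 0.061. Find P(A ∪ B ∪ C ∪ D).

0.883

P(A ∪ B ∪ C ∪ D) = 0.422 + 0.389 + 0.407 + 0.280 − 0.187 − 0.202 − 0.109 − 0.169 − 0.113 − 0.112 + 0.113 + 0.071 + 0.070 + 0.084 − 0.061 = 0.883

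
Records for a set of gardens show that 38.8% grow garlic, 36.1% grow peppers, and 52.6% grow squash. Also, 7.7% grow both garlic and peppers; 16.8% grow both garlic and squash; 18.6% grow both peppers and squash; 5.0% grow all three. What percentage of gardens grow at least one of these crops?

89.4%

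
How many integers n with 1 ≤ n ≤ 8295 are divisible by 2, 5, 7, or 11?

5710

Apply inclusion-exclusion:
floor(8295/2) + floor(8295/5) + floor(8295/7) + floor(8295/11) − floor(8295/10) − floor(8295/14) − floor(8295/22) − floor(8295/35) − floor(8295/55) − floor(8295/77) + floor(8295/70) + floor(8295/110) + floor(8295/154) + floor(8295/385) − floor(8295/770) = 4147 + 1659 + 1185 + 754 − 829 − 592 − 377 − 237 − 150 − 107 + 118 + 75 + 53 + 21 − 10 = 5710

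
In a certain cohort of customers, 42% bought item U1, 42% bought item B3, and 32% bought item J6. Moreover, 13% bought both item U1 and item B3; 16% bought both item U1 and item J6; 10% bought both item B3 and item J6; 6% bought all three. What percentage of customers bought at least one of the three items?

By inclusion–exclusion:
P(≥1) = 42 + 42 + 32 − 13 − 16 − 10 + 6 = 83%

83%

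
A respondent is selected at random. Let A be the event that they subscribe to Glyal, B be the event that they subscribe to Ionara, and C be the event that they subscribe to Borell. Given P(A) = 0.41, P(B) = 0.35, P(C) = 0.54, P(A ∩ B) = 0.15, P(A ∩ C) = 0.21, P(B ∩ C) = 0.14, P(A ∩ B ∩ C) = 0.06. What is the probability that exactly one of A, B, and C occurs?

P(exactly one) = 0.41 + 0.35 + 0.54 − 2·0.15 − 2·0.21 − 2·0.14 + 3·0.06 = 0.48

0.48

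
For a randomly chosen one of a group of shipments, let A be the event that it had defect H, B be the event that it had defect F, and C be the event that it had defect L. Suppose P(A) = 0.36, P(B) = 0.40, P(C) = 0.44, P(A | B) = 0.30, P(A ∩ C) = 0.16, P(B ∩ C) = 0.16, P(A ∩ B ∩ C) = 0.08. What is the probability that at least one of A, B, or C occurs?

P(A ∩ B) = P(B)·P(A|B) = 0.40 × 0.30 = 0.12
Apply inclusion-exclusion:
P(A ∪ B ∪ C) = 0.36 + 0.40 + 0.44 − 0.12 − 0.16 − 0.16 + 0.08 = 0.84

0.84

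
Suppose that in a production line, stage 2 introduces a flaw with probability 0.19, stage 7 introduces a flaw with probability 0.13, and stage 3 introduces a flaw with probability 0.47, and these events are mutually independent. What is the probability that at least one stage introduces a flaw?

0.626509

Since the events are independent, P(none) is the product of the individual non-occurrence probabilities.
P(none) = (1 − 0.19) × (1 − 0.13) × (1 − 0.47) = 0.81 × 0.87 × 0.53 = 0.373491
P(at least one) = 1 − 0.373491 = 0.626509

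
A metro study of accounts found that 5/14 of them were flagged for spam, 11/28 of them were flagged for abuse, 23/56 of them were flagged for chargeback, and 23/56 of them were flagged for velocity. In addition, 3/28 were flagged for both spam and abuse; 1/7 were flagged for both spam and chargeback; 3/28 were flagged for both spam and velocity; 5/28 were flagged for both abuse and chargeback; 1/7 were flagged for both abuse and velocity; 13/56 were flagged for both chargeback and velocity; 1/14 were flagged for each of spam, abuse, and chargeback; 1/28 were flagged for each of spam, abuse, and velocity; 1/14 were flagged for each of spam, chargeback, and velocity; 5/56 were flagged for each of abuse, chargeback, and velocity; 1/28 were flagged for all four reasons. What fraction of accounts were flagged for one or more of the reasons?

25/28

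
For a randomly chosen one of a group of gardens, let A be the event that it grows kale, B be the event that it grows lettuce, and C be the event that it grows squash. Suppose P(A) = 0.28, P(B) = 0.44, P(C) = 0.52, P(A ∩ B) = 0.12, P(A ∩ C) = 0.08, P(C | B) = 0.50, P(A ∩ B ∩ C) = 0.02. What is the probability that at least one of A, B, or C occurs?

0.84

P(B ∩ C) = P(B)·P(C|B) = 0.44 × 0.50 = 0.22
By inclusion-exclusion,
P(A ∪ B ∪ C) = 0.28 + 0.44 + 0.52 − 0.12 − 0.08 − 0.22 + 0.02 = 0.84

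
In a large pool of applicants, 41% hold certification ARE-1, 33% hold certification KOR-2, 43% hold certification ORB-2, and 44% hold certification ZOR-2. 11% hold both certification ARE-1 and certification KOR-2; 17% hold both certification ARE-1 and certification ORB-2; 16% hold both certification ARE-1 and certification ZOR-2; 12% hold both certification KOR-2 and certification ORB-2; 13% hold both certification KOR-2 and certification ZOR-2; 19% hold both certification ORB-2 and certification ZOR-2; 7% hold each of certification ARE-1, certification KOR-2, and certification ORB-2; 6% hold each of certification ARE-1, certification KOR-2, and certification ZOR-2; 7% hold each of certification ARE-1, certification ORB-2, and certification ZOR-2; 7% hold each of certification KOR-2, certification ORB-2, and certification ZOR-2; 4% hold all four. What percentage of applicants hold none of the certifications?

4%

P(union) = 41 + 33 + 43 + 44 − 11 − 17 − 16 − 12 − 13 − 19 + 7 + 6 + 7 + 7 − 4 = 96%
P(none) = 100% − 96% = 4%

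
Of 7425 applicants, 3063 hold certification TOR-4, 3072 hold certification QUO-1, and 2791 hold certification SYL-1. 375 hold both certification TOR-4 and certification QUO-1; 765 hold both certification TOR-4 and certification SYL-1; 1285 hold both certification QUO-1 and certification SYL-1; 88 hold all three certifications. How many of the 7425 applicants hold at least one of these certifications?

Using inclusion–exclusion:
|union| = 3063 + 3072 + 2791 − 375 − 765 − 1285 + 88 = 6589

6589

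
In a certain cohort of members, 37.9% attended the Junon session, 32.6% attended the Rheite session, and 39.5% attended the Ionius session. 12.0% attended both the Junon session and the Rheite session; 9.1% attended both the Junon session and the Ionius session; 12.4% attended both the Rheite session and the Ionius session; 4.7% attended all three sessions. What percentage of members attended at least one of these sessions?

By inclusion-exclusion,
P(at least one) = 37.9 + 32.6 + 39.5 − 12.0 − 9.1 − 12.4 + 4.7 = 81.2%

81.2%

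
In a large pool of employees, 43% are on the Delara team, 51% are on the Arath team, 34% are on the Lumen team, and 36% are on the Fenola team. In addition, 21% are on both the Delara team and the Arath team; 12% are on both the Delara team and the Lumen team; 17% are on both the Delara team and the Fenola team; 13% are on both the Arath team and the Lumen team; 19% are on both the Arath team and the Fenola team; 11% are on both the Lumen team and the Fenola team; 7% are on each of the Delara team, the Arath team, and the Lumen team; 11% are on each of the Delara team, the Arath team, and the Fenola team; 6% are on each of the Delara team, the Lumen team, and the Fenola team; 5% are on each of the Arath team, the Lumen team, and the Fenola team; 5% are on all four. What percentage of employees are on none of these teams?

5%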